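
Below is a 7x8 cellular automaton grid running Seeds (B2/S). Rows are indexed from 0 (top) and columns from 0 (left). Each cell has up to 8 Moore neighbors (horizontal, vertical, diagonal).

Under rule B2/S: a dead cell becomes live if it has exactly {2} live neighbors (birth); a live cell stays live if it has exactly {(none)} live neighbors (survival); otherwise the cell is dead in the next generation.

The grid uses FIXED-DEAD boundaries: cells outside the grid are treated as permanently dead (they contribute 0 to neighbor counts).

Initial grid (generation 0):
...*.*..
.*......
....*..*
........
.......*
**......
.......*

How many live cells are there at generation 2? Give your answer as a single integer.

Simulating step by step:
Generation 0 (given above): 9 live cells
Generation 1: 14 live cells
..*.*...
..**.**.
........
......**
**......
......**
**......
Generation 2: 12 live cells
.*....*.
.*......
..***...
**......
.....*..
..*.....
......**
Population at generation 2: 12

Answer: 12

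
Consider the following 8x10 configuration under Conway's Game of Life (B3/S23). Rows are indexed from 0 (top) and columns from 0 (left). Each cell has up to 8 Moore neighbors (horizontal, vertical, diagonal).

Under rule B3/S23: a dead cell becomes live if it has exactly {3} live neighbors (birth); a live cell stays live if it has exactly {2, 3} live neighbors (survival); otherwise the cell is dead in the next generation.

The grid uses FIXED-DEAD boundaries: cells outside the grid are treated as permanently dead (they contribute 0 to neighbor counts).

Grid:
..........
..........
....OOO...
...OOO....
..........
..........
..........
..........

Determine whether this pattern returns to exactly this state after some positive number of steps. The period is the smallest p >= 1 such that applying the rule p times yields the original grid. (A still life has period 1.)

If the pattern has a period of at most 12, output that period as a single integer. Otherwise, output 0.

Simulating and comparing each generation to the original:
Gen 0 (original, given above): 6 live cells
Gen 1: 6 live cells, differs from original
Gen 2: 6 live cells, MATCHES original -> period = 2

Answer: 2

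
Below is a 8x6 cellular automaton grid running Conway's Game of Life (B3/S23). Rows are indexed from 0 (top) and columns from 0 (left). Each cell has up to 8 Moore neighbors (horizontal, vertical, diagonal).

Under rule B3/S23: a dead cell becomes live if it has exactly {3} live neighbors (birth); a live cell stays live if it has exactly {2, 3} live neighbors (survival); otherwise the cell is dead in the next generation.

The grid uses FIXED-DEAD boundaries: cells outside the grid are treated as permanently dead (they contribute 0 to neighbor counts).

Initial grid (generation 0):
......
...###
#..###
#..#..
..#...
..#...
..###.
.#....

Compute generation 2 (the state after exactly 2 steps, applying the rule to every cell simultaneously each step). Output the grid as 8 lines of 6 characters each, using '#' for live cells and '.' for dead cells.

Simulating step by step:
Generation 0 (given above): 15 live cells
Generation 1: 18 live cells
....#.
...#.#
..#..#
.###..
.###..
.##...
.###..
..##..
Generation 2: 9 live cells
(generation 2 grid is the final answer)

Answer: ....#.
...#.#
.#....
....#.
#.....
#.....
......
.#.#..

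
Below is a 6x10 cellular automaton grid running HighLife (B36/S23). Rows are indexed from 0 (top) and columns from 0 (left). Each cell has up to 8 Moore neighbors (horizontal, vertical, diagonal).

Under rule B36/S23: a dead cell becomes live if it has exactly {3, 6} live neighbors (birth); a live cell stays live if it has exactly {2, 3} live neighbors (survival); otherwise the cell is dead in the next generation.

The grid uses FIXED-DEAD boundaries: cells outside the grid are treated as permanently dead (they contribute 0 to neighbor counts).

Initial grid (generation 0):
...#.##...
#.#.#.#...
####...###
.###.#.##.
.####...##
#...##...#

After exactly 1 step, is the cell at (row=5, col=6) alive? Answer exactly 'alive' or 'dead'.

Answer: dead

Derivation:
Simulating step by step:
Generation 0 (given above): 30 live cells
Generation 1: 22 live cells
...####...
#...#.#.#.
#....#...#
......#...
#.....##.#
.##.##..##

Cell (5,6) at generation 1: 0 -> dead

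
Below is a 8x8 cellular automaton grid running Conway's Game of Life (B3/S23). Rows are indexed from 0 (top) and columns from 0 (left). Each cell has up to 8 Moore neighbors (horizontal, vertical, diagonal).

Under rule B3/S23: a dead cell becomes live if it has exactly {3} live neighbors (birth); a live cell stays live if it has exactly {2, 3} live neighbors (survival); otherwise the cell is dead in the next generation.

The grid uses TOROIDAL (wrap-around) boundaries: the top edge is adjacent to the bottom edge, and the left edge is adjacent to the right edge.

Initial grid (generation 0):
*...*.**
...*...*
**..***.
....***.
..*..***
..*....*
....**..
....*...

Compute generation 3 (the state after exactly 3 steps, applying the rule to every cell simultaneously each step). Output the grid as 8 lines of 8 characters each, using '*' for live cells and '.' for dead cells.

Answer: *.*....*
****.*.*
...*.**.
.****..*
.**...**
......**
..**...*
*......*

Derivation:
Simulating step by step:
Generation 0 (given above): 23 live cells
Generation 1: 26 live cells
*..*****
.*.*....
*..*....
**.*....
...**..*
...**..*
...***..
...**.**
Generation 2: 19 live cells
*.......
.*.*.**.
*..**...
**.*...*
.......*
..*...*.
..*....*
*.*.....
Generation 3: 28 live cells
(generation 3 grid is the final answer)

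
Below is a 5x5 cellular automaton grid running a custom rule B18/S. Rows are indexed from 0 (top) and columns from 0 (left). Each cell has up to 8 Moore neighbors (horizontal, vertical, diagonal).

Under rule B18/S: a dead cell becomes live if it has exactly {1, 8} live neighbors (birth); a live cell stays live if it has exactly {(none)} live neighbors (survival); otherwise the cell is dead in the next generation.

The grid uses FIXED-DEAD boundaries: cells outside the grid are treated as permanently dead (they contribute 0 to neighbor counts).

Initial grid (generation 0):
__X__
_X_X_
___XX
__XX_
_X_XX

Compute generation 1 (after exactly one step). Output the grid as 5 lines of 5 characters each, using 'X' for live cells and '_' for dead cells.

Answer: X___X
X____
X____
X____
X____

Derivation:
Simulating step by step:
Generation 0 (given above): 10 live cells
Generation 1: 6 live cells
(generation 1 grid is the final answer)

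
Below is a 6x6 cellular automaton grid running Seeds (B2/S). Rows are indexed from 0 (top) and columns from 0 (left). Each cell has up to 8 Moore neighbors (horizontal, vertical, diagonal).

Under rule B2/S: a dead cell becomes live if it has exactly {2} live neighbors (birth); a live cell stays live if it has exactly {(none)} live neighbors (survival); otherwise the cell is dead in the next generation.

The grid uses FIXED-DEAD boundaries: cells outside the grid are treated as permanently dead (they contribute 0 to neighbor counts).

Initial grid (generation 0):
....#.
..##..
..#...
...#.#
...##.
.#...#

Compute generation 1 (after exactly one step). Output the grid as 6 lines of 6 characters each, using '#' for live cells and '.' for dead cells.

Simulating step by step:
Generation 0 (given above): 10 live cells
Generation 1: 6 live cells
(generation 1 grid is the final answer)

Answer: ..#...
.#..#.
.#....
......
......
..##..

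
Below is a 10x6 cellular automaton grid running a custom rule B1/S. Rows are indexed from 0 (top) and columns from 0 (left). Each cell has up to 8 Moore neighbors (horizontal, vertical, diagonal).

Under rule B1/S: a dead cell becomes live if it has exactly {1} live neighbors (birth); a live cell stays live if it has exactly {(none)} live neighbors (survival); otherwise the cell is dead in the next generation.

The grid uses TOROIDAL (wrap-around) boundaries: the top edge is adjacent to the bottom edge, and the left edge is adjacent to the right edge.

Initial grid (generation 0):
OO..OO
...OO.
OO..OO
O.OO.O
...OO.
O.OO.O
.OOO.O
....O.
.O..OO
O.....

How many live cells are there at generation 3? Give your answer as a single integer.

Simulating step by step:
Generation 0 (given above): 29 live cells
Generation 1: 1 live cells
......
......
......
......
......
......
......
......
..O...
......
Generation 2: 8 live cells
......
......
......
......
......
......
......
.OOO..
.O.O..
.OOO..
Generation 3: 4 live cells
O...O.
......
......
......
......
......
O...O.
......
......
......
Population at generation 3: 4

Answer: 4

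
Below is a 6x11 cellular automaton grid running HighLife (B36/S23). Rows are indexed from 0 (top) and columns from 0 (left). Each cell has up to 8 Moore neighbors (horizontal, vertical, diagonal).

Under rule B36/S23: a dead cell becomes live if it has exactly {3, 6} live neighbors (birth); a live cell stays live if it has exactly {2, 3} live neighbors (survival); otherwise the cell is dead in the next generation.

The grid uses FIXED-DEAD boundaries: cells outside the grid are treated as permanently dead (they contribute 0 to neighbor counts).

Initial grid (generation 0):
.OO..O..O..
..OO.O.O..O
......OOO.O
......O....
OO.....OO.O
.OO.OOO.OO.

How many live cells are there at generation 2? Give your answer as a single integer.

Simulating step by step:
Generation 0 (given above): 26 live cells
Generation 1: 26 live cells
.OOOO.O....
.OOOOO.....
.....O..OO.
......OO...
OOO.....O..
OOO..OO.OO.
Generation 2: 22 live cells
.O.........
.O....O....
..OO.O.OO..
.O....OO.O.
O.O..O..OO.
O.O....OOO.
Population at generation 2: 22

Answer: 22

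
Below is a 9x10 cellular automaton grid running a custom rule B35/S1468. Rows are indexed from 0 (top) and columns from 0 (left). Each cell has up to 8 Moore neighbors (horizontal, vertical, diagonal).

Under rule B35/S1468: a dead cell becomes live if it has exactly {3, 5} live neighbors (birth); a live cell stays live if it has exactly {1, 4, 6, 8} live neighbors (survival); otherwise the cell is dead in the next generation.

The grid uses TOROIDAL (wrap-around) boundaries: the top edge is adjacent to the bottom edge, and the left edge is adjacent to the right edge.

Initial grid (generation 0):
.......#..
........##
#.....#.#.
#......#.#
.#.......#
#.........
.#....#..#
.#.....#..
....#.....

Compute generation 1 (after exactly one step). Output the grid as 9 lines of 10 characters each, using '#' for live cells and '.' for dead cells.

Answer: .......##.
..........
......#.#.
##.......#
#.......#.
##.......#
......#..#
##.....#..
..........

Derivation:
Simulating step by step:
Generation 0 (given above): 18 live cells
Generation 1: 17 live cells
(generation 1 grid is the final answer)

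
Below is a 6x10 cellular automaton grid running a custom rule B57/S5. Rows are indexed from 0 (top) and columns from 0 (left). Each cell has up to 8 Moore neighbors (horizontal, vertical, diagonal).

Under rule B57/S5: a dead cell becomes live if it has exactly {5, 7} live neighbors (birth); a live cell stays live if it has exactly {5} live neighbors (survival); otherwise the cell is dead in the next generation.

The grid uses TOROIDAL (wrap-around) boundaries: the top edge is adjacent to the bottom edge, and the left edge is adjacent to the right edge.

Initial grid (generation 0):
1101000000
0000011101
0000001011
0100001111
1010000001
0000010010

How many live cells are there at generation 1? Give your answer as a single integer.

Simulating step by step:
Generation 0 (given above): 20 live cells
Generation 1: 6 live cells
0000000000
0000000000
0000001100
1000000011
0000000010
0000000000
Population at generation 1: 6

Answer: 6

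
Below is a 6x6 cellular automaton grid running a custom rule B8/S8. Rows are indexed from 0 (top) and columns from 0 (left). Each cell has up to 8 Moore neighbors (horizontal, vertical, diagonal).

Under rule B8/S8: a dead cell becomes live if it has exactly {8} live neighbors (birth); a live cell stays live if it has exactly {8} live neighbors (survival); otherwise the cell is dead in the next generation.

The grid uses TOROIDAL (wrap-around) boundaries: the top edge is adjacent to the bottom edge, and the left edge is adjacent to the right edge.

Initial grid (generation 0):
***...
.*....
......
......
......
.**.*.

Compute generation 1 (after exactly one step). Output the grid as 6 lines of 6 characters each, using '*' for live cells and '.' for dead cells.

Simulating step by step:
Generation 0 (given above): 7 live cells
Generation 1: 0 live cells
(generation 1 grid is the final answer)

Answer: ......
......
......
......
......
......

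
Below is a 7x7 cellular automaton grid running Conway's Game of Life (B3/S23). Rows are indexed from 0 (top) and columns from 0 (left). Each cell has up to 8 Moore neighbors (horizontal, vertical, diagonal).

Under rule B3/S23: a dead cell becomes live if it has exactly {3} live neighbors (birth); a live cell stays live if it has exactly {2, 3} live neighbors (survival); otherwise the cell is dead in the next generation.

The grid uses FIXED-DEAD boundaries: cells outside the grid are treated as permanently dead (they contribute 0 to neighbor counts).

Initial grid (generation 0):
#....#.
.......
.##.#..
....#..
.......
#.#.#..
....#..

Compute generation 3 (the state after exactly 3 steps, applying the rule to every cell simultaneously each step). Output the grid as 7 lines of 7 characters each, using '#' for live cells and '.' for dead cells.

Simulating step by step:
Generation 0 (given above): 10 live cells
Generation 1: 6 live cells
.......
.#.....
...#...
...#...
...#...
...#...
...#...
Generation 2: 10 live cells
.......
.......
..#....
..###..
..###..
..###..
.......
Generation 3: 8 live cells
(generation 3 grid is the final answer)

Answer: .......
.......
..#....
.#..#..
.#...#.
..#.#..
...#...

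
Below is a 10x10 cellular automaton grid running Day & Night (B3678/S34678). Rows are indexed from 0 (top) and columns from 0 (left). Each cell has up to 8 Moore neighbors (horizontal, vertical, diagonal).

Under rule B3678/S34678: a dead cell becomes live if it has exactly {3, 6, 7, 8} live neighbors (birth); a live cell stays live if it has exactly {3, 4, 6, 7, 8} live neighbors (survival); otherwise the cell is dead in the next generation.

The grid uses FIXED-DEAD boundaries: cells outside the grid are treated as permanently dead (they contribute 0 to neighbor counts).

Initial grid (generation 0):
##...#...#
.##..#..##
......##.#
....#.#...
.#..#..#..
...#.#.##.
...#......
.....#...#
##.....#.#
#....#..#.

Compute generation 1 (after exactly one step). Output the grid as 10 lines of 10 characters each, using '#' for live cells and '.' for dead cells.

Simulating step by step:
Generation 0 (given above): 31 live cells
Generation 1: 23 live cells
(generation 1 grid is the final answer)

Answer: .##.....#.
##.....###
......##..
......#.#.
...##..##.
..#...#...
......#.#.
........#.
......#...
.#........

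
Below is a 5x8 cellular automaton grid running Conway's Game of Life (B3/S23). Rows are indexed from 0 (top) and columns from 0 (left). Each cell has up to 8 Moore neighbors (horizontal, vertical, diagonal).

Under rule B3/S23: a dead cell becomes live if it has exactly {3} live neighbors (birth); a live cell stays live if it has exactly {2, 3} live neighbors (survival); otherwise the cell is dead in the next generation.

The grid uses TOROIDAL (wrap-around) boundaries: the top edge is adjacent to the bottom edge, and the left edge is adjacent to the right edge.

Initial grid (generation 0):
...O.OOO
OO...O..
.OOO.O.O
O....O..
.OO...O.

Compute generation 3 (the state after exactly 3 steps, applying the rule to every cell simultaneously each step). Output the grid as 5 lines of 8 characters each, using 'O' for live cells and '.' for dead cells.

Simulating step by step:
Generation 0 (given above): 17 live cells
Generation 1: 18 live cells
....OO.O
.O.O.O..
..O..O.O
O..OOO.O
OOO.O...
Generation 2: 14 live cells
.....OO.
O.OO.O..
.OO..O.O
.....O.O
.OO.....
Generation 3: 15 live cells
(generation 3 grid is the final answer)

Answer: ...OOOO.
O.OO.O.O
.OOO.O.O
........
.....O..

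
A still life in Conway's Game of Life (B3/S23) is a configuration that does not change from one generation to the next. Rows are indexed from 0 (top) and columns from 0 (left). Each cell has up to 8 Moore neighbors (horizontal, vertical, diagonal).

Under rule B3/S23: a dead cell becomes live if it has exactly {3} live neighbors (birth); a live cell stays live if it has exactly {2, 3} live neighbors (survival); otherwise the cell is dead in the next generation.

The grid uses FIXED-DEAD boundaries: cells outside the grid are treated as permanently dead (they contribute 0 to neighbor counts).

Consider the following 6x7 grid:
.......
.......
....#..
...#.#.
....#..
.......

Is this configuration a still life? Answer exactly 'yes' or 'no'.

Compute generation 1 and compare to generation 0 (given above):
Generation 1:
.......
.......
....#..
...#.#.
....#..
.......
The grids are IDENTICAL -> still life.

Answer: yes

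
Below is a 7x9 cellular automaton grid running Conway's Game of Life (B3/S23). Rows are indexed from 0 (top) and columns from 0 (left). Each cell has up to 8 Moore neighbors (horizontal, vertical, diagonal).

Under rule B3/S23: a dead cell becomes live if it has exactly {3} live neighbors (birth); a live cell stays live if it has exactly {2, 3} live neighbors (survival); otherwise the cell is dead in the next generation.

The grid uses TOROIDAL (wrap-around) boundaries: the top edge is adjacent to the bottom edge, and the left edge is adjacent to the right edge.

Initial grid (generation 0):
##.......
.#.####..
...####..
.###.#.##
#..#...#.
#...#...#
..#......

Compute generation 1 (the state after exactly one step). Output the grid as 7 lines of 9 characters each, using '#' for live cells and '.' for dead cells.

Simulating step by step:
Generation 0 (given above): 24 live cells
Generation 1: 24 live cells
(generation 1 grid is the final answer)

Answer: ##.###...
##.#..#..
##.......
##...#.##
...#..##.
##.#....#
........#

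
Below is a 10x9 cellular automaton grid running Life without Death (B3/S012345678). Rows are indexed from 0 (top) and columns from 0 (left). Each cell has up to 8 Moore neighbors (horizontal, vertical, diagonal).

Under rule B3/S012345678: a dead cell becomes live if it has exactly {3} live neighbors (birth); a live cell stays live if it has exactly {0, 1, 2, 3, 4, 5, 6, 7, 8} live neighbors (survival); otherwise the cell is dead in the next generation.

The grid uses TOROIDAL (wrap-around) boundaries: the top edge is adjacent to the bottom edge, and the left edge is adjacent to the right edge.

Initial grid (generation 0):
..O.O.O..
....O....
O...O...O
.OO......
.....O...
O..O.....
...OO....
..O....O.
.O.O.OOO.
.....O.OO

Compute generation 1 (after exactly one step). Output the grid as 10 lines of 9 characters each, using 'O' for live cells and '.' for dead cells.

Simulating step by step:
Generation 0 (given above): 24 live cells
Generation 1: 37 live cells
(generation 1 grid is the final answer)

Answer: ..OOO.OO.
....O....
OO.OO...O
OOO......
.OO..O...
O..O.....
..OOO....
..O..O.O.
.OOOOOOO.
..OO.O.OO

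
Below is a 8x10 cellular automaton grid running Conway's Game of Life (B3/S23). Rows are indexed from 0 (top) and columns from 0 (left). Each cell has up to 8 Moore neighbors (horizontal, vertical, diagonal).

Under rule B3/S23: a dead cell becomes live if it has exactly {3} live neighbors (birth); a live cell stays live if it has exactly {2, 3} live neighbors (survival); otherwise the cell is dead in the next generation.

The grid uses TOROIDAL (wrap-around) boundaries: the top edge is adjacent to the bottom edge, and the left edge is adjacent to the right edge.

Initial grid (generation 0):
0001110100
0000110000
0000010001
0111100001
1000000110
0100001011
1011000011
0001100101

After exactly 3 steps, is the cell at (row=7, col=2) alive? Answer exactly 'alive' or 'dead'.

Answer: alive

Derivation:
Simulating step by step:
Generation 0 (given above): 29 live cells
Generation 1: 23 live cells
0000000010
0001000000
1010010000
0111100001
0001000100
0110000000
0111100000
1000011101
Generation 2: 26 live cells
0000001111
0000000000
1000000000
1100100000
1000100000
0100100000
0001111000
1111111111
Generation 3: 21 live cells
0111100000
0000000111
1100000000
1100000001
1001110000
0000000000
0000000011
1110000000

Cell (7,2) at generation 3: 1 -> alive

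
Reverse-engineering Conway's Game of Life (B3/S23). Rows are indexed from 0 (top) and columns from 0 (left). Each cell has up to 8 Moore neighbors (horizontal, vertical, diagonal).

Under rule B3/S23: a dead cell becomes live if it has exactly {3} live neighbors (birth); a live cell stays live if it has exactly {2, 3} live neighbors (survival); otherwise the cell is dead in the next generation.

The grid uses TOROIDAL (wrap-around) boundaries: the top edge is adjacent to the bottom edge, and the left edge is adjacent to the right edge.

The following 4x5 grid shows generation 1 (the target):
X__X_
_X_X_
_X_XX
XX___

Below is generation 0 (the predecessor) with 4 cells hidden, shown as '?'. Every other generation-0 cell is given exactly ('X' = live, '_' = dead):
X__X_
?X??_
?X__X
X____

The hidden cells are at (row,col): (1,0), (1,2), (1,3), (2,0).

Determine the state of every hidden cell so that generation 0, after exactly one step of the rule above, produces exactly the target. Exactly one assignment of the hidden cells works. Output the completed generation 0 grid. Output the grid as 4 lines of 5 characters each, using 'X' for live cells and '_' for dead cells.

Hidden generation-0 cells (in order): (1,0), (1,2), (1,3), (2,0).
A hidden cell only influences target cells in its own 3x3 neighborhood. Try each of the 2^4 = 16 assignments, step the completed generation 0 forward once under B3/S23, and compare with the target:
  (1,0)=_ (1,2)=_ (1,3)=_ (2,0)=_ -> step gives (0,1)='X' but target has '_' -> reject
  (1,0)=_ (1,2)=_ (1,3)=_ (2,0)=X -> step gives (0,1)='X' but target has '_' -> reject
  (1,0)=_ (1,2)=_ (1,3)=X (2,0)=_ -> step gives (0,1)='X' but target has '_' -> reject
  (1,0)=_ (1,2)=_ (1,3)=X (2,0)=X -> step gives (0,1)='X' but target has '_' -> reject
  (1,0)=_ (1,2)=X (1,3)=_ (2,0)=_ -> step gives (0,2)='X' but target has '_' -> reject
  (1,0)=_ (1,2)=X (1,3)=_ (2,0)=X -> step gives (0,2)='X' but target has '_' -> reject
  (1,0)=_ (1,2)=X (1,3)=X (2,0)=_ -> step reproduces the target at every cell -> ACCEPT
  (1,0)=_ (1,2)=X (1,3)=X (2,0)=X -> step gives (1,1)='_' but target has 'X' -> reject
  (1,0)=X (1,2)=_ (1,3)=_ (2,0)=_ -> step gives (0,3)='_' but target has 'X' -> reject
  (1,0)=X (1,2)=_ (1,3)=_ (2,0)=X -> step gives (0,3)='_' but target has 'X' -> reject
  (1,0)=X (1,2)=_ (1,3)=X (2,0)=_ -> step gives (0,2)='X' but target has '_' -> reject
  (1,0)=X (1,2)=_ (1,3)=X (2,0)=X -> step gives (0,2)='X' but target has '_' -> reject
  (1,0)=X (1,2)=X (1,3)=_ (2,0)=_ -> step gives (0,2)='X' but target has '_' -> reject
  (1,0)=X (1,2)=X (1,3)=_ (2,0)=X -> step gives (0,2)='X' but target has '_' -> reject
  (1,0)=X (1,2)=X (1,3)=X (2,0)=_ -> step gives (1,1)='_' but target has 'X' -> reject
  (1,0)=X (1,2)=X (1,3)=X (2,0)=X -> step gives (1,1)='_' but target has 'X' -> reject
Unique solution: (1,0)=dead, (1,2)=live, (1,3)=live, (2,0)=dead.
Check: live-neighbor counts of every cell in the completed generation 0:
24424
43434
43432
33224
Applying B3/S23 to generation 0 with these counts gives:
X__X_
_X_X_
_X_XX
XX___
which matches the target exactly.

Answer: X__X_
_XXX_
_X__X
X____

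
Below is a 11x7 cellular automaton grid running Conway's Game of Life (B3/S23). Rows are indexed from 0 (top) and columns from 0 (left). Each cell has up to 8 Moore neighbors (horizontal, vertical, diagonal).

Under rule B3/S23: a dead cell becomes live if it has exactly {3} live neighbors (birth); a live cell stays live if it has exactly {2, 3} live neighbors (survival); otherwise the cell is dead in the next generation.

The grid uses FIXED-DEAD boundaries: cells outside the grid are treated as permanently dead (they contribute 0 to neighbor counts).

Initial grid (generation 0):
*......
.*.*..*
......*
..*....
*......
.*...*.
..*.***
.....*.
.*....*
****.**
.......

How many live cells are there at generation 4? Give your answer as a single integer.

Simulating step by step:
Generation 0 (given above): 22 live cells
Generation 1: 20 live cells
.......
.......
..*....
.......
.*.....
.*..***
....*.*
....*..
**..*.*
***..**
.**....
Generation 2: 18 live cells
.......
.......
.......
.......
.....*.
....*.*
...**.*
...**..
*.***.*
...*.**
*.*....
Generation 3: 8 live cells
.......
.......
.......
.......
.....*.
...**.*
.......
.......
..*...*
.....**
.......
Generation 4: 8 live cells
.......
.......
.......
.......
....**.
....**.
.......
.......
.....**
.....**
.......
Population at generation 4: 8

Answer: 8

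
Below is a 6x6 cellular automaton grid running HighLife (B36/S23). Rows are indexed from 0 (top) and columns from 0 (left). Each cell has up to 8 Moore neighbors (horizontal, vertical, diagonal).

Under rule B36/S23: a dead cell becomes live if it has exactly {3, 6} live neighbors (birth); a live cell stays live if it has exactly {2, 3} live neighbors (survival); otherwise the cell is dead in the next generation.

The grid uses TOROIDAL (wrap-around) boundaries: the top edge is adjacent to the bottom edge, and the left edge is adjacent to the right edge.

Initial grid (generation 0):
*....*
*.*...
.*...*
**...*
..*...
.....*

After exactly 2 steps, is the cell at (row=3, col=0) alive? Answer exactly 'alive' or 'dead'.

Answer: alive

Derivation:
Simulating step by step:
Generation 0 (given above): 11 live cells
Generation 1: 13 live cells
**...*
......
*.*..*
.**..*
.*...*
*....*
Generation 2: 15 live cells
.*...*
......
*.*..*
*.*.**
***.**
....*.

Cell (3,0) at generation 2: 1 -> alive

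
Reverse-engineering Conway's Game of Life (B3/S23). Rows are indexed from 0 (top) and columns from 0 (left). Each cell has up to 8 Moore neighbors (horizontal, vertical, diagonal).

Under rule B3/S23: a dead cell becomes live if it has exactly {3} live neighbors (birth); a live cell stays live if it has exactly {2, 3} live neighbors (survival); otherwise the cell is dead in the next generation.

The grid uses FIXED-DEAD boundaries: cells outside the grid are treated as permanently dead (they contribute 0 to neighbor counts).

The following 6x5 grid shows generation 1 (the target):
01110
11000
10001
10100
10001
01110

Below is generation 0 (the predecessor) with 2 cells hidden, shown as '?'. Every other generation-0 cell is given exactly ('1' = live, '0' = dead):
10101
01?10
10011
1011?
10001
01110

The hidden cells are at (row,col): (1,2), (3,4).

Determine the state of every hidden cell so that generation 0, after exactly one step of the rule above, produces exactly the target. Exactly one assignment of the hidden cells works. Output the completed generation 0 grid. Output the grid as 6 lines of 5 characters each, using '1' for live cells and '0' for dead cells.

Hidden generation-0 cells (in order): (1,2), (3,4).
A hidden cell only influences target cells in its own 3x3 neighborhood. Try each of the 2^2 = 4 assignments, step the completed generation 0 forward once under B3/S23, and compare with the target:
  (1,2)=0 (3,4)=0 -> step reproduces the target at every cell -> ACCEPT
  (1,2)=0 (3,4)=1 -> step gives (2,4)='0' but target has '1' -> reject
  (1,2)=1 (3,4)=0 -> step gives (0,1)='0' but target has '1' -> reject
  (1,2)=1 (3,4)=1 -> step gives (0,1)='0' but target has '1' -> reject
Unique solution: (1,2)=dead, (3,4)=dead.
Check: live-neighbor counts of every cell in the completed generation 0:
13231
33444
24543
24244
25552
22222
Applying B3/S23 to generation 0 with these counts gives:
01110
11000
10001
10100
10001
01110
which matches the target exactly.

Answer: 10101
01010
10011
10110
10001
01110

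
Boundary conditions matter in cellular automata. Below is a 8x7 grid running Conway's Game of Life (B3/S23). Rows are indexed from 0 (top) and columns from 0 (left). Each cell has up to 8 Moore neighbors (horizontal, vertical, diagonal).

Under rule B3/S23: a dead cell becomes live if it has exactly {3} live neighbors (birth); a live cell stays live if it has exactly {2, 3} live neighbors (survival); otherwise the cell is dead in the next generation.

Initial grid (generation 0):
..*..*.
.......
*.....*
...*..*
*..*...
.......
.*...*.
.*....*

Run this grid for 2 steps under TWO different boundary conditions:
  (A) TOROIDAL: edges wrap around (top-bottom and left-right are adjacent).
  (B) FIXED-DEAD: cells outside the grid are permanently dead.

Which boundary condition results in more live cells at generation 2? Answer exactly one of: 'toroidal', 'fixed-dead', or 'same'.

Answer: toroidal

Derivation:
Under TOROIDAL boundary, generation 2:
.*...*.
*.....*
*....**
*.....*
.......
.......
*......
**....*
Population = 13

Under FIXED-DEAD boundary, generation 2:
.......
.......
.......
.......
.......
.......
.......
.......
Population = 0

Comparison: toroidal=13, fixed-dead=0 -> toroidal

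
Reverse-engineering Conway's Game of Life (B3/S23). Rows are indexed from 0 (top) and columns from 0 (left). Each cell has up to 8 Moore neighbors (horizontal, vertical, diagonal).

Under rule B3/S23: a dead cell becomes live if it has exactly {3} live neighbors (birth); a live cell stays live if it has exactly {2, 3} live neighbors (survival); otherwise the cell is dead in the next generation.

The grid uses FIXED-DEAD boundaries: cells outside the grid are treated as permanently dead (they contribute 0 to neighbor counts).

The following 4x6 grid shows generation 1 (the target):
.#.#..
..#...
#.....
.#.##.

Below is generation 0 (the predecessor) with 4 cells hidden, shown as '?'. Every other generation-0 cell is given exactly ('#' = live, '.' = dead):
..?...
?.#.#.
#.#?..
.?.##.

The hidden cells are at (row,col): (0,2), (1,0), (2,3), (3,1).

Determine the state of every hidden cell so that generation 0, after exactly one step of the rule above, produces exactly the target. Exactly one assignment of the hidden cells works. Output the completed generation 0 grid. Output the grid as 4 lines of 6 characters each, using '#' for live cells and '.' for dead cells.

Hidden generation-0 cells (in order): (0,2), (1,0), (2,3), (3,1).
A hidden cell only influences target cells in its own 3x3 neighborhood. Try each of the 2^4 = 16 assignments, step the completed generation 0 forward once under B3/S23, and compare with the target:
  (0,2)=. (1,0)=. (2,3)=. (3,1)=. -> step gives (0,1)='.' but target has '#' -> reject
  (0,2)=. (1,0)=. (2,3)=. (3,1)=# -> step gives (0,1)='.' but target has '#' -> reject
  (0,2)=. (1,0)=. (2,3)=# (3,1)=. -> step gives (0,1)='.' but target has '#' -> reject
  (0,2)=. (1,0)=. (2,3)=# (3,1)=# -> step gives (0,1)='.' but target has '#' -> reject
  (0,2)=. (1,0)=# (2,3)=. (3,1)=. -> step gives (0,1)='.' but target has '#' -> reject
  (0,2)=. (1,0)=# (2,3)=. (3,1)=# -> step gives (0,1)='.' but target has '#' -> reject
  (0,2)=. (1,0)=# (2,3)=# (3,1)=. -> step gives (0,1)='.' but target has '#' -> reject
  (0,2)=. (1,0)=# (2,3)=# (3,1)=# -> step gives (0,1)='.' but target has '#' -> reject
  (0,2)=# (1,0)=. (2,3)=. (3,1)=. -> step gives (0,1)='.' but target has '#' -> reject
  (0,2)=# (1,0)=. (2,3)=. (3,1)=# -> step gives (0,1)='.' but target has '#' -> reject
  (0,2)=# (1,0)=. (2,3)=# (3,1)=. -> step gives (0,1)='.' but target has '#' -> reject
  (0,2)=# (1,0)=. (2,3)=# (3,1)=# -> step gives (0,1)='.' but target has '#' -> reject
  (0,2)=# (1,0)=# (2,3)=. (3,1)=. -> step gives (2,0)='.' but target has '#' -> reject
  (0,2)=# (1,0)=# (2,3)=. (3,1)=# -> step gives (2,2)='#' but target has '.' -> reject
  (0,2)=# (1,0)=# (2,3)=# (3,1)=. -> step gives (2,0)='.' but target has '#' -> reject
  (0,2)=# (1,0)=# (2,3)=# (3,1)=# -> step reproduces the target at every cell -> ACCEPT
Unique solution: (0,2)=live, (1,0)=live, (2,3)=live, (3,1)=live.
Check: live-neighbor counts of every cell in the completed generation 0:
131311
153511
254542
224321
Applying B3/S23 to generation 0 with these counts gives:
.#.#..
..#...
#.....
.#.##.
which matches the target exactly.

Answer: ..#...
#.#.#.
#.##..
.#.##.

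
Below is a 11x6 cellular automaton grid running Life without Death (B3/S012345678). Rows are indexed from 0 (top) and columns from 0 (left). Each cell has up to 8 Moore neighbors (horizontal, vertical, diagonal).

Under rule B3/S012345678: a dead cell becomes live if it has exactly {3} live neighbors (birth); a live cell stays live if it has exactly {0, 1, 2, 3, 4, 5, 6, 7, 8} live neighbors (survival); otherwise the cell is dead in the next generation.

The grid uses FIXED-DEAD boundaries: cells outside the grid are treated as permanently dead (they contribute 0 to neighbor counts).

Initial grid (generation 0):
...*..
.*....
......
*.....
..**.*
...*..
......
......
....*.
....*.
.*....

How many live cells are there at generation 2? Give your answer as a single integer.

Answer: 18

Derivation:
Simulating step by step:
Generation 0 (given above): 10 live cells
Generation 1: 13 live cells
...*..
.*....
......
*.....
..****
..***.
......
......
....*.
....*.
.*....
Generation 2: 18 live cells
...*..
.*....
......
*..**.
.*****
..****
...*..
......
....*.
....*.
.*....
Population at generation 2: 18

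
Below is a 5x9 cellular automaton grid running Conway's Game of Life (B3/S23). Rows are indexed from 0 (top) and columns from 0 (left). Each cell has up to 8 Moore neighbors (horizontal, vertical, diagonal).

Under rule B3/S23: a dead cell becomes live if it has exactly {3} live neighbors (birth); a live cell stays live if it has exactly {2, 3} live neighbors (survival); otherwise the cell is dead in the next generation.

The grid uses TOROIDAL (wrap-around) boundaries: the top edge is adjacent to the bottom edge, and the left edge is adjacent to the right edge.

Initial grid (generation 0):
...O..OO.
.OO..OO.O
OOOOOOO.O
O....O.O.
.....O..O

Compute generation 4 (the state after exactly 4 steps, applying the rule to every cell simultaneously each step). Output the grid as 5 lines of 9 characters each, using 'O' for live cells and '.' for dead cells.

Answer: ........O
OO.......
.O.......
O.......O
......O.O

Derivation:
Simulating step by step:
Generation 0 (given above): 21 live cells
Generation 1: 12 live cells
O.O.O...O
........O
...O.....
..OO...O.
....OO..O
Generation 2: 20 live cells
O..OOO.OO
O..O....O
..OO.....
..OO.....
OOO.OO.OO
Generation 3: 10 live cells
.....O...
OO.....O.
.O..O....
O.......O
.....O.O.
Generation 4: 8 live cells
(generation 4 grid is the final answer)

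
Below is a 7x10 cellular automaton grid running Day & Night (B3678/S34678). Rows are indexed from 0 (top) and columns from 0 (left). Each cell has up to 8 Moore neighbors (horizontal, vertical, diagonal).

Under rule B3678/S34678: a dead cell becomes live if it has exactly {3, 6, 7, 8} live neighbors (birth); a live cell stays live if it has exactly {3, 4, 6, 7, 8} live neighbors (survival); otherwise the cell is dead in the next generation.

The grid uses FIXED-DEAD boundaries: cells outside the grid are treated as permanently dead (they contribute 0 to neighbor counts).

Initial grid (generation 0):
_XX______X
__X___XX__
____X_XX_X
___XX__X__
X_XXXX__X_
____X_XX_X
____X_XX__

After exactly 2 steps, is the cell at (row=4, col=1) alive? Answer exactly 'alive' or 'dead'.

Answer: dead

Derivation:
Simulating step by step:
Generation 0 (given above): 26 live cells
Generation 1: 18 live cells
__________
_X_X_XXX__
______XX__
__X____X__
_____X__X_
____XXXX__
______XXX_
Generation 2: 14 live cells
______X___
______XX__
__X__X_XX_
_______XX_
____XX____
_____X____
______XX__

Cell (4,1) at generation 2: 0 -> dead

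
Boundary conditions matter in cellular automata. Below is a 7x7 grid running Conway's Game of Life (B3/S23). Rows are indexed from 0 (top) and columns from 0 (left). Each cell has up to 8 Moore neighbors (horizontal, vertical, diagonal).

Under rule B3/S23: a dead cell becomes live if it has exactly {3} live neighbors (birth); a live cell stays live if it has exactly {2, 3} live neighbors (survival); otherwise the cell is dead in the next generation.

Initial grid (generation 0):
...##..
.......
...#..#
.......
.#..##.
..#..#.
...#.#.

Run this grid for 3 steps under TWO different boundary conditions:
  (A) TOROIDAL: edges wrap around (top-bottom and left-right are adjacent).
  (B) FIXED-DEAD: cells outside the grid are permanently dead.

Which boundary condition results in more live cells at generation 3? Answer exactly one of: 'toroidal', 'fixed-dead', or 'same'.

Answer: toroidal

Derivation:
Under TOROIDAL boundary, generation 3:
.....##
...#.#.
...#.#.
....##.
.....#.
.....##
.....##
Population = 13

Under FIXED-DEAD boundary, generation 3:
.......
.......
.....#.
....##.
....##.
...#.#.
...###.
Population = 10

Comparison: toroidal=13, fixed-dead=10 -> toroidal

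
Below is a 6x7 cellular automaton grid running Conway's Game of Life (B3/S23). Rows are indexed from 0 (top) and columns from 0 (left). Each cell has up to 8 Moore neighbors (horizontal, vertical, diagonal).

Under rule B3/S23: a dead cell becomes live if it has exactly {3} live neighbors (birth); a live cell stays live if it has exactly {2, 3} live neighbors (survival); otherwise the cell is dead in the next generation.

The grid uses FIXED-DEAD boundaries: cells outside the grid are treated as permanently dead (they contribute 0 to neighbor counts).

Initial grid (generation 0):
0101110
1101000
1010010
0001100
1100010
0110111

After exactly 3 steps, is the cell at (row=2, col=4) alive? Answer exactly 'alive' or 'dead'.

Simulating step by step:
Generation 0 (given above): 20 live cells
Generation 1: 23 live cells
1101100
1001010
1010000
1011110
1100001
1110111
Generation 2: 20 live cells
1111100
1001000
1010010
1011110
0000001
1010011
Generation 3: 18 live cells
1111100
1000000
1010010
0011111
0010001
0000011

Cell (2,4) at generation 3: 0 -> dead

Answer: dead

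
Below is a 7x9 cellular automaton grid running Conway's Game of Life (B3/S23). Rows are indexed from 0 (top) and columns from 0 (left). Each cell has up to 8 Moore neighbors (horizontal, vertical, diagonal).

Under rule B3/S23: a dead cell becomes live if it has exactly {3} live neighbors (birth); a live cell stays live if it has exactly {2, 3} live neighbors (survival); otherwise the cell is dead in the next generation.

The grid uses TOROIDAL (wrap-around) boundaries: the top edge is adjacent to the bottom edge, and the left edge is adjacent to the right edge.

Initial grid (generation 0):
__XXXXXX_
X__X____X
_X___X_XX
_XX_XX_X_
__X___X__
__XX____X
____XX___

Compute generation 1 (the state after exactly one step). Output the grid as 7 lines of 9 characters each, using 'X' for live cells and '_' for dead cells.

Answer: __X___XXX
XX_X_____
_X_X_X_X_
XXXXXX_XX
____XXXX_
__XXXX___
_______X_

Derivation:
Simulating step by step:
Generation 0 (given above): 25 live cells
Generation 1: 28 live cells
(generation 1 grid is the final answer)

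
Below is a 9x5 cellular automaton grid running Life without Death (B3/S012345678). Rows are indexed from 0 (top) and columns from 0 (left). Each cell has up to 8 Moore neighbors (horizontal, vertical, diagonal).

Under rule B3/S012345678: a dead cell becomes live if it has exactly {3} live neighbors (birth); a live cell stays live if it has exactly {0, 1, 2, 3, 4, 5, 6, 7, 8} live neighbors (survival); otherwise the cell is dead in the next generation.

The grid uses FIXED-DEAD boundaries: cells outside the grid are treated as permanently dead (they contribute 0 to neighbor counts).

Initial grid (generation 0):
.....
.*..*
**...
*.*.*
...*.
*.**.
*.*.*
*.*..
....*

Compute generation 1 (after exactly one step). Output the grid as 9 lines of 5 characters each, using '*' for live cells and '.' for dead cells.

Simulating step by step:
Generation 0 (given above): 17 live cells
Generation 1: 23 live cells
(generation 1 grid is the final answer)

Answer: .....
**..*
****.
*.***
...**
*.***
*.*.*
*.*..
....*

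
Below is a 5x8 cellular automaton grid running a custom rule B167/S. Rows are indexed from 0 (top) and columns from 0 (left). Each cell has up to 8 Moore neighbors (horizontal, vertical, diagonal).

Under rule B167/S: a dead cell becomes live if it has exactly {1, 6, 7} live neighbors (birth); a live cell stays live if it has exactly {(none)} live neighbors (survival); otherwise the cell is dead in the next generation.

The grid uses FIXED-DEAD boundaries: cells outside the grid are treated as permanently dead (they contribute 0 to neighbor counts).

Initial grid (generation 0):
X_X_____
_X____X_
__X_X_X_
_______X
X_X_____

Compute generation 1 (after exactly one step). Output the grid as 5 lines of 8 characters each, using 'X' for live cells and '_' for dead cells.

Simulating step by step:
Generation 0 (given above): 10 live cells
Generation 1: 11 live cells
(generation 1 grid is the final answer)

Answer: ___X_XXX
____X___
X_______
X___X___
___X__XX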